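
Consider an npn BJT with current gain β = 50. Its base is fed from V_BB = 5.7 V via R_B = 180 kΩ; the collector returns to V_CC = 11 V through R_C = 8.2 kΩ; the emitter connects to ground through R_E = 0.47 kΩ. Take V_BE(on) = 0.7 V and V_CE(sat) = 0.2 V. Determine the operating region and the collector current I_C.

active; I_C ≈ 1.2 mA

Assume active. Base-emitter loop: I_B = (V_BB − V_BE)/(R_B + (β+1)R_E) = (5.7 − 0.7)/(180 + 51×0.47) = 0.0245 mA.
I_C = β·I_B = 50×0.0245 = 1.23 mA.
V_CE = V_CC − I_C·R_C − I_E·R_E = 11 − 1.23×8.2 − 1.25×0.47 = 0.362 V > V_CE(sat), so the active-region assumption holds.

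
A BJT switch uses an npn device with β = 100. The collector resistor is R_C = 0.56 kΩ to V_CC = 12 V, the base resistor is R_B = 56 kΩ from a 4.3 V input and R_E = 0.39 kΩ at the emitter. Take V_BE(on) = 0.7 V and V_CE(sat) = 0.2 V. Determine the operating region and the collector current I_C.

Assume active. Base-emitter loop: I_B = (V_BB − V_BE)/(R_B + (β+1)R_E) = (4.3 − 0.7)/(56 + 101×0.39) = 0.0377 mA.
I_C = β·I_B = 100×0.0377 = 3.77 mA.
V_CE = V_CC − I_C·R_C − I_E·R_E = 12 − 3.77×0.56 − 3.81×0.39 = 8.4 V > V_CE(sat), so the active-region assumption holds.

active; I_C ≈ 3.8 mA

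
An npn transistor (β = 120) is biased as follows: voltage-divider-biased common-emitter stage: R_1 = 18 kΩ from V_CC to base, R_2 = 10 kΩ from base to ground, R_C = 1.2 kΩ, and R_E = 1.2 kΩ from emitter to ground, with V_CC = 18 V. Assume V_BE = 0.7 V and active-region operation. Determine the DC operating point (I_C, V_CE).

I_C ≈ 4.5 mA, V_CE ≈ 7.1 V

Thevenize the base divider: V_Th = V_CC·R_2/(R_1+R_2) = 18×10/28 = 6.43 V, R_Th = R_1‖R_2 = 6.43 kΩ.
Base-emitter loop: V_Th = I_B·R_Th + V_BE + (β+1)I_B·R_E, so I_B = (6.43 − 0.7) / (6.43 + 121×1.2) = 0.0378 mA.
I_C = β·I_B = 120×0.0378 = 4.53 mA, and I_E = (β+1)I_B = 4.57 mA.
V_CE = V_CC − I_C·R_C − I_E·R_E = 18 − 4.53×1.2 − 4.57×1.2 = 7.07 V.
V_CE = 7.07 V > 0.2 V confirms active-region operation.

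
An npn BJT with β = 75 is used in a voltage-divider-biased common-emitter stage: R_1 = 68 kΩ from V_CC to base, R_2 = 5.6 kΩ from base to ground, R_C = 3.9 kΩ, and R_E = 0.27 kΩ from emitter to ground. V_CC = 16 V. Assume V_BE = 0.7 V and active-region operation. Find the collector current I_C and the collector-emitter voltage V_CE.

Thevenize the base divider: V_Th = V_CC·R_2/(R_1+R_2) = 16×5.6/73.6 = 1.22 V, R_Th = R_1‖R_2 = 5.17 kΩ.
Base-emitter loop: V_Th = I_B·R_Th + V_BE + (β+1)I_B·R_E, so I_B = (1.22 − 0.7) / (5.17 + 76×0.27) = 0.0201 mA.
I_C = β·I_B = 75×0.0201 = 1.51 mA, and I_E = (β+1)I_B = 1.53 mA.
V_CE = V_CC − I_C·R_C − I_E·R_E = 16 − 1.51×3.9 − 1.53×0.27 = 9.7 V.
V_CE = 9.7 V > 0.2 V confirms active-region operation.

I_C ≈ 1.5 mA, V_CE ≈ 9.7 V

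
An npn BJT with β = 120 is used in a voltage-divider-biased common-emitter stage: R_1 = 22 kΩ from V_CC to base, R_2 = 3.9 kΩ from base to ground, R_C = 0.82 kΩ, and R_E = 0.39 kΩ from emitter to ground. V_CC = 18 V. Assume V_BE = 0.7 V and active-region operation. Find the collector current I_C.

Thevenize the base divider: V_Th = V_CC·R_2/(R_1+R_2) = 18×3.9/25.9 = 2.71 V, R_Th = R_1‖R_2 = 3.31 kΩ.
Base-emitter loop: V_Th = I_B·R_Th + V_BE + (β+1)I_B·R_E, so I_B = (2.71 − 0.7) / (3.31 + 121×0.39) = 0.0398 mA.
I_C = β·I_B = 120×0.0398 = 4.78 mA, and I_E = (β+1)I_B = 4.82 mA.
V_CE = V_CC − I_C·R_C − I_E·R_E = 18 − 4.78×0.82 − 4.82×0.39 = 12.2 V.
V_CE = 12.2 V > 0.2 V confirms active-region operation.

I_C ≈ 4.8 mA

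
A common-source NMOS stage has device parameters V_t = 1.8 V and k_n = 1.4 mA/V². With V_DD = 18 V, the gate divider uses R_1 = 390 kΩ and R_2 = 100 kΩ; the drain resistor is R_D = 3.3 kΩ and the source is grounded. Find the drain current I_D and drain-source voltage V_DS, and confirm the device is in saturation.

V_G = V_DD·R_2/(R_1+R_2) = 18×100/490 = 3.67 V. With the source grounded, V_GS = V_G = 3.67 V.
Assume saturation: I_D = (k_n/2)(V_GS − V_t)² = (1.4/2)×(3.67 − 1.8)² = 0.7×1.87² = 2.46 mA.
V_DS = V_DD − I_D·R_D = 18 − 2.46×3.3 = 9.89 V.
Saturation requires V_DS ≥ V_GS − V_t = 1.87 V; 9.89 ≥ 1.87 ✓.

I_D ≈ 2.5 mA, V_DS ≈ 9.9 V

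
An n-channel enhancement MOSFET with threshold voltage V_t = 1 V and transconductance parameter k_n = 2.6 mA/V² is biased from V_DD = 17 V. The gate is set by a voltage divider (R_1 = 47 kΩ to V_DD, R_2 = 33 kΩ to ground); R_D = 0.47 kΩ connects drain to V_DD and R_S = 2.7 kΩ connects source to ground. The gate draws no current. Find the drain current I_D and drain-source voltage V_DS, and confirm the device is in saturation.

V_G = V_DD·R_2/(R_1+R_2) = 17×33/80 = 7.01 V.
Assume saturation: I_D = (k_n/2)(V_GS − V_t)² with V_GS = V_G − I_D·R_S = 7.01 − 2.7·I_D.
Substituting gives 9.48·I_D² − 43.2·I_D + 47 = 0, with roots I_D = 1.79 or 2.77 mA.
The root I_D = 2.77 mA gives V_GS = -0.459 V ≤ V_t, so take I_D = 1.79 mA.
Then V_GS = 2.17 V and V_DS = V_DD − I_D(R_D+R_S) = 17 − 1.79×3.17 = 11.3 V.
Saturation requires V_DS ≥ V_GS − V_t = 1.17 V; 11.3 ≥ 1.17 ✓.

I_D ≈ 1.8 mA, V_DS ≈ 11 V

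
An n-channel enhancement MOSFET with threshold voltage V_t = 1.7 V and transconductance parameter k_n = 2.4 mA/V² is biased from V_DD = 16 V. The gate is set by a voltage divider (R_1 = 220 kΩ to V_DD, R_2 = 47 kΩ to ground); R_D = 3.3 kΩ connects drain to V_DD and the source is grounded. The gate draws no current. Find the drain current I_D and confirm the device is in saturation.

I_D ≈ 1.5 mA

V_G = V_DD·R_2/(R_1+R_2) = 16×47/267 = 2.82 V. With the source grounded, V_GS = V_G = 2.82 V.
Assume saturation: I_D = (k_n/2)(V_GS − V_t)² = (2.4/2)×(2.82 − 1.7)² = 1.2×1.12² = 1.5 mA.
V_DS = V_DD − I_D·R_D = 16 − 1.5×3.3 = 11.1 V.
Saturation requires V_DS ≥ V_GS − V_t = 1.12 V; 11.1 ≥ 1.12 ✓.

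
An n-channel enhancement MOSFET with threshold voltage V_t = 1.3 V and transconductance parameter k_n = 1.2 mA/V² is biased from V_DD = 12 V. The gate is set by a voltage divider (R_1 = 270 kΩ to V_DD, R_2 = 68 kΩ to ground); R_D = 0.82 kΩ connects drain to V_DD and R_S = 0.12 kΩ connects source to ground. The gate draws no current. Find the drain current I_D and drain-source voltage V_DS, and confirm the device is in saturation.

I_D ≈ 0.64 mA, V_DS ≈ 11 V

V_G = V_DD·R_2/(R_1+R_2) = 12×68/338 = 2.41 V.
Assume saturation: I_D = (k_n/2)(V_GS − V_t)² with V_GS = V_G − I_D·R_S = 2.41 − 0.12·I_D.
Substituting gives 0.00864·I_D² − 1.16·I_D + 0.745 = 0, with roots I_D = 0.645 or 134 mA.
The root I_D = 134 mA gives V_GS = -13.6 V ≤ V_t, so take I_D = 0.645 mA.
Then V_GS = 2.34 V and V_DS = V_DD − I_D(R_D+R_S) = 12 − 0.645×0.94 = 11.4 V.
Saturation requires V_DS ≥ V_GS − V_t = 1.04 V; 11.4 ≥ 1.04 ✓.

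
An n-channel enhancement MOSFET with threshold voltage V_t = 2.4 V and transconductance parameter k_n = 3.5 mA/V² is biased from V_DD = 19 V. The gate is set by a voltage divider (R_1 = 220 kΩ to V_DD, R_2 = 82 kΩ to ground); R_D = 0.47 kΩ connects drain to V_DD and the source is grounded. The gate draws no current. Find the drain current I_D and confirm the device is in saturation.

V_G = V_DD·R_2/(R_1+R_2) = 19×82/302 = 5.16 V. With the source grounded, V_GS = V_G = 5.16 V.
Assume saturation: I_D = (k_n/2)(V_GS − V_t)² = (3.5/2)×(5.16 − 2.4)² = 1.75×2.76² = 13.3 mA.
V_DS = V_DD − I_D·R_D = 19 − 13.3×0.47 = 12.7 V.
Saturation requires V_DS ≥ V_GS − V_t = 2.76 V; 12.7 ≥ 2.76 ✓.

I_D ≈ 13 mA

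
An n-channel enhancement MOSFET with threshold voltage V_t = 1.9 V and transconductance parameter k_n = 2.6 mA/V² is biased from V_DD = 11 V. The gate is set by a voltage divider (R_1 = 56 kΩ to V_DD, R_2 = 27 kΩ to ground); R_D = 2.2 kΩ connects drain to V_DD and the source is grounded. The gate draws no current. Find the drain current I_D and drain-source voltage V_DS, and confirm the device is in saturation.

I_D ≈ 3.7 mA, V_DS ≈ 2.9 V

V_G = V_DD·R_2/(R_1+R_2) = 11×27/83 = 3.58 V. With the source grounded, V_GS = V_G = 3.58 V.
Assume saturation: I_D = (k_n/2)(V_GS − V_t)² = (2.6/2)×(3.58 − 1.9)² = 1.3×1.68² = 3.66 mA.
V_DS = V_DD − I_D·R_D = 11 − 3.66×2.2 = 2.94 V.
Saturation requires V_DS ≥ V_GS − V_t = 1.68 V; 2.94 ≥ 1.68 ✓.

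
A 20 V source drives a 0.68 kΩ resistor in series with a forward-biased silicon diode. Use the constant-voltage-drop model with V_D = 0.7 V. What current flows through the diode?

KVL around the loop: 20 = V_D + I·R = 0.7 + I × 0.68 kΩ.
So I = (20 − 0.7) / 0.68 kΩ = 19.3 / 0.68 = 28.4 mA.

I ≈ 28 mA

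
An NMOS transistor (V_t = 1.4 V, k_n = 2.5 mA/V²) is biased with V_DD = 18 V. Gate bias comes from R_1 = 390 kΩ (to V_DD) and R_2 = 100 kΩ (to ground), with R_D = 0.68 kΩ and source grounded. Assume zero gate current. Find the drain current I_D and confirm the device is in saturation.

V_G = V_DD·R_2/(R_1+R_2) = 18×100/490 = 3.67 V. With the source grounded, V_GS = V_G = 3.67 V.
Assume saturation: I_D = (k_n/2)(V_GS − V_t)² = (2.5/2)×(3.67 − 1.4)² = 1.25×2.27² = 6.46 mA.
V_DS = V_DD − I_D·R_D = 18 − 6.46×0.68 = 13.6 V.
Saturation requires V_DS ≥ V_GS − V_t = 2.27 V; 13.6 ≥ 2.27 ✓.

I_D ≈ 6.5 mA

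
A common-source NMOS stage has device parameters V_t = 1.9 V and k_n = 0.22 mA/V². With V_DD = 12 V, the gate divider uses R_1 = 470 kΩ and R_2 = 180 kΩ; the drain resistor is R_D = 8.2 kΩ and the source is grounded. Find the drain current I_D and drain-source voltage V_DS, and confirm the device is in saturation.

I_D ≈ 0.22 mA, V_DS ≈ 10 V

V_G = V_DD·R_2/(R_1+R_2) = 12×180/650 = 3.32 V. With the source grounded, V_GS = V_G = 3.32 V.
Assume saturation: I_D = (k_n/2)(V_GS − V_t)² = (0.22/2)×(3.32 − 1.9)² = 0.11×1.42² = 0.223 mA.
V_DS = V_DD − I_D·R_D = 12 − 0.223×8.2 = 10.2 V.
Saturation requires V_DS ≥ V_GS − V_t = 1.42 V; 10.2 ≥ 1.42 ✓.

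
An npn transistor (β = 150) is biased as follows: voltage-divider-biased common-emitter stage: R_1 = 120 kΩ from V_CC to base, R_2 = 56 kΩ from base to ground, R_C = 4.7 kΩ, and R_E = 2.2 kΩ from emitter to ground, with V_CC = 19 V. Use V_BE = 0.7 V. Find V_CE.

V_CE ≈ 4 V

Thevenize the base divider: V_Th = V_CC·R_2/(R_1+R_2) = 19×56/176 = 6.05 V, R_Th = R_1‖R_2 = 38.2 kΩ.
Base-emitter loop: V_Th = I_B·R_Th + V_BE + (β+1)I_B·R_E, so I_B = (6.05 − 0.7) / (38.2 + 151×2.2) = 0.0144 mA.
I_C = β·I_B = 150×0.0144 = 2.16 mA, and I_E = (β+1)I_B = 2.18 mA.
V_CE = V_CC − I_C·R_C − I_E·R_E = 19 − 2.16×4.7 − 2.18×2.2 = 4.03 V.
V_CE = 4.03 V > 0.2 V confirms active-region operation.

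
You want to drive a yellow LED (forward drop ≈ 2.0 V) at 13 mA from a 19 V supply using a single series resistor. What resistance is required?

R ≈ 1.3 kΩ

The resistor drops V_S − V_D = 19 − 2.0 = 17 V at 13 mA.
R = 17 V / 13 mA = 1.31 kΩ.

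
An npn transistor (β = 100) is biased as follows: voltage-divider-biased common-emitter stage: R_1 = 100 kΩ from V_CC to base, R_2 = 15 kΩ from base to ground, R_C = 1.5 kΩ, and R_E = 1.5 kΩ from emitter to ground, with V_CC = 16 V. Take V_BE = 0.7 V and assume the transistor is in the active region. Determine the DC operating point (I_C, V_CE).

Thevenize the base divider: V_Th = V_CC·R_2/(R_1+R_2) = 16×15/115 = 2.09 V, R_Th = R_1‖R_2 = 13 kΩ.
Base-emitter loop: V_Th = I_B·R_Th + V_BE + (β+1)I_B·R_E, so I_B = (2.09 − 0.7) / (13 + 101×1.5) = 0.00843 mA.
I_C = β·I_B = 100×0.00843 = 0.843 mA, and I_E = (β+1)I_B = 0.851 mA.
V_CE = V_CC − I_C·R_C − I_E·R_E = 16 − 0.843×1.5 − 0.851×1.5 = 13.5 V.
V_CE = 13.5 V > 0.2 V confirms active-region operation.

I_C ≈ 0.84 mA, V_CE ≈ 13 V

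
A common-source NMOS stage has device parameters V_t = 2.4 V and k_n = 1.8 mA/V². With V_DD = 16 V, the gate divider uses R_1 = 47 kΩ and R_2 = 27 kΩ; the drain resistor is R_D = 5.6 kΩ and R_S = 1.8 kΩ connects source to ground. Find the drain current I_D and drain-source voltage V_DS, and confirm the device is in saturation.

V_G = V_DD·R_2/(R_1+R_2) = 16×27/74 = 5.84 V.
Assume saturation: I_D = (k_n/2)(V_GS − V_t)² with V_GS = V_G − I_D·R_S = 5.84 − 1.8·I_D.
Substituting gives 2.92·I_D² − 12.1·I_D + 10.6 = 0, with roots I_D = 1.25 or 2.91 mA.
The root I_D = 2.91 mA gives V_GS = 0.602 V ≤ V_t, so take I_D = 1.25 mA.
Then V_GS = 3.58 V and V_DS = V_DD − I_D(R_D+R_S) = 16 − 1.25×7.4 = 6.72 V.
Saturation requires V_DS ≥ V_GS − V_t = 1.18 V; 6.72 ≥ 1.18 ✓.

I_D ≈ 1.3 mA, V_DS ≈ 6.7 V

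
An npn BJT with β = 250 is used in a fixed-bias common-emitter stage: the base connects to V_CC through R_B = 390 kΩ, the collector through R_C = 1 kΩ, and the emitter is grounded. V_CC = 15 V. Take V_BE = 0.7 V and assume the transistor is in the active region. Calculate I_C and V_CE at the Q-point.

Base loop: V_CC = I_B·R_B + V_BE, so I_B = (15 − 0.7)/390 kΩ = 0.0367 mA.
In the active region I_C = β·I_B = 250 × 0.0367 = 9.17 mA.
Collector loop: V_CE = V_CC − I_C·R_C = 15 − 9.17×1 = 5.83 V.
Since V_CE = 5.83 V > V_CE(sat) ≈ 0.2 V, the transistor is in the active region as assumed.

I_C ≈ 9.2 mA, V_CE ≈ 5.8 V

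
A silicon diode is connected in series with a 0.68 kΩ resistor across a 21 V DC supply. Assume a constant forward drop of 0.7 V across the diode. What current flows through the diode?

KVL around the loop: 21 = V_D + I·R = 0.7 + I × 0.68 kΩ.
So I = (21 − 0.7) / 0.68 kΩ = 20.3 / 0.68 = 29.9 mA.

I ≈ 30 mA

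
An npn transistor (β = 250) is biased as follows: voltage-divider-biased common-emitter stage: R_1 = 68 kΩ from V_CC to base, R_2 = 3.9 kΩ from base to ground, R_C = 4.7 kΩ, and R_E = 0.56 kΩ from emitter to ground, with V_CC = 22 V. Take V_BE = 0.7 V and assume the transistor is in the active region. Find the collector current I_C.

I_C ≈ 0.85 mA

Thevenize the base divider: V_Th = V_CC·R_2/(R_1+R_2) = 22×3.9/71.9 = 1.19 V, R_Th = R_1‖R_2 = 3.69 kΩ.
Base-emitter loop: V_Th = I_B·R_Th + V_BE + (β+1)I_B·R_E, so I_B = (1.19 − 0.7) / (3.69 + 251×0.56) = 0.00342 mA.
I_C = β·I_B = 250×0.00342 = 0.855 mA, and I_E = (β+1)I_B = 0.858 mA.
V_CE = V_CC − I_C·R_C − I_E·R_E = 22 − 0.855×4.7 − 0.858×0.56 = 17.5 V.
V_CE = 17.5 V > 0.2 V confirms active-region operation.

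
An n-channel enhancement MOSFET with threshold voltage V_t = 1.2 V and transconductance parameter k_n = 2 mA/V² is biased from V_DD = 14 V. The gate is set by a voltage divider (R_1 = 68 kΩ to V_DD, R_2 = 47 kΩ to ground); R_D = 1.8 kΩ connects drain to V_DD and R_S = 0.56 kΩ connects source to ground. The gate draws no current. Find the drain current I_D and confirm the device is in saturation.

V_G = V_DD·R_2/(R_1+R_2) = 14×47/115 = 5.72 V.
Assume saturation: I_D = (k_n/2)(V_GS − V_t)² with V_GS = V_G − I_D·R_S = 5.72 − 0.56·I_D.
Substituting gives 0.314·I_D² − 6.06·I_D + 20.4 = 0, with roots I_D = 4.35 or 15 mA.
The root I_D = 15 mA gives V_GS = -2.67 V ≤ V_t, so take I_D = 4.35 mA.
Then V_GS = 3.29 V and V_DS = V_DD − I_D(R_D+R_S) = 14 − 4.35×2.36 = 3.73 V.
Saturation requires V_DS ≥ V_GS − V_t = 2.09 V; 3.73 ≥ 2.09 ✓.

I_D ≈ 4.4 mA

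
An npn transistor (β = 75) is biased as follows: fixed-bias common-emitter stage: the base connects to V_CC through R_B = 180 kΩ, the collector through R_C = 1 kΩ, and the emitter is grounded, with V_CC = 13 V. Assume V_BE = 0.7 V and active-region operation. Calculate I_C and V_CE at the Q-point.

I_C ≈ 5.1 mA, V_CE ≈ 7.9 V

Base loop: V_CC = I_B·R_B + V_BE, so I_B = (13 − 0.7)/180 kΩ = 0.0683 mA.
In the active region I_C = β·I_B = 75 × 0.0683 = 5.13 mA.
Collector loop: V_CE = V_CC − I_C·R_C = 13 − 5.13×1 = 7.87 V.
Since V_CE = 7.87 V > V_CE(sat) ≈ 0.2 V, the transistor is in the active region as assumed.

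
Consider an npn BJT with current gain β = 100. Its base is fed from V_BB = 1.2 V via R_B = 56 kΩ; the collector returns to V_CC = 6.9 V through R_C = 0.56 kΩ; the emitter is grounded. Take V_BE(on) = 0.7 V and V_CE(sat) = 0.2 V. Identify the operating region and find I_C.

active; I_C ≈ 0.89 mA

Assume active. Base-emitter loop: I_B = (V_BB − V_BE)/R_B = (1.2 − 0.7)/56 = 0.00893 mA.
I_C = β·I_B = 100×0.00893 = 0.893 mA.
V_CE = V_CC − I_C·R_C = 6.9 − 0.893×0.56 = 6.4 V > V_CE(sat), so the active-region assumption holds.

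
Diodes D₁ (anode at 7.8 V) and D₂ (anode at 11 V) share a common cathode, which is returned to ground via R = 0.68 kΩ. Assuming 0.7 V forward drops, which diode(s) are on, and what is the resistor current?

Assume both conduct. Then node N would need to be at both 7.8−0.7 = 7.1 V and 11−0.7 = 10.3 V, which is impossible.
Assume only D₂ conducts: V_N = 11 − 0.7 = 10.3 V, so I_R = 10.3/0.68 = 15.1 mA.
Check D₁: its anode-to-cathode voltage is 7.8 − 10.3 = -2.5 V < 0.7 V, so it is off. The assumption is consistent.

Only D₂ conducts; I_R ≈ 15 mA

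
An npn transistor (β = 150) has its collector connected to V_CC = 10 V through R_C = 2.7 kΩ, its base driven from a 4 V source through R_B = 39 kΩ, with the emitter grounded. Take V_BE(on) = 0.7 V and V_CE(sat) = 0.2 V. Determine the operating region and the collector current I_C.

Assume active: I_B = (4 − 0.7)/39 = 0.0846 mA, giving I_C = β·I_B = 12.7 mA.
But then V_CE = 10 − 12.7×2.7 = -24.3 V < V_CE(sat) = 0.2 V — impossible in the active region.
So the transistor is saturated. With V_CE = 0.2 V, I_C = (V_CC − 0.2)/R_C = 9.8/2.7 = 3.63 mA.
Check: β·I_B = 12.7 mA > I_C = 3.63 mA, confirming saturation.

saturation; I_C ≈ 3.6 mA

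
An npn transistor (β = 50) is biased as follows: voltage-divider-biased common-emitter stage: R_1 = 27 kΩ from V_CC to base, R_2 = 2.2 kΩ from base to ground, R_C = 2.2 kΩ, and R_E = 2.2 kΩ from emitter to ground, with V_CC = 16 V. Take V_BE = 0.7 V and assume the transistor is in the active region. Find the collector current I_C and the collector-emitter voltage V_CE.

Thevenize the base divider: V_Th = V_CC·R_2/(R_1+R_2) = 16×2.2/29.2 = 1.21 V, R_Th = R_1‖R_2 = 2.03 kΩ.
Base-emitter loop: V_Th = I_B·R_Th + V_BE + (β+1)I_B·R_E, so I_B = (1.21 − 0.7) / (2.03 + 51×2.2) = 0.00442 mA.
I_C = β·I_B = 50×0.00442 = 0.221 mA, and I_E = (β+1)I_B = 0.226 mA.
V_CE = V_CC − I_C·R_C − I_E·R_E = 16 − 0.221×2.2 − 0.226×2.2 = 15 V.
V_CE = 15 V > 0.2 V confirms active-region operation.

I_C ≈ 0.22 mA, V_CE ≈ 15 V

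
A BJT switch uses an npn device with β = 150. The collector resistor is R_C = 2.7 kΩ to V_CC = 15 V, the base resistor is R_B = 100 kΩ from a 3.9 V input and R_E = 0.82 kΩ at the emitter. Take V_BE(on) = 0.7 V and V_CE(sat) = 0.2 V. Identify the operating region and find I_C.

Assume active. Base-emitter loop: I_B = (V_BB − V_BE)/(R_B + (β+1)R_E) = (3.9 − 0.7)/(100 + 151×0.82) = 0.0143 mA.
I_C = β·I_B = 150×0.0143 = 2.14 mA.
V_CE = V_CC − I_C·R_C − I_E·R_E = 15 − 2.14×2.7 − 2.16×0.82 = 7.44 V > V_CE(sat), so the active-region assumption holds.

active; I_C ≈ 2.1 mA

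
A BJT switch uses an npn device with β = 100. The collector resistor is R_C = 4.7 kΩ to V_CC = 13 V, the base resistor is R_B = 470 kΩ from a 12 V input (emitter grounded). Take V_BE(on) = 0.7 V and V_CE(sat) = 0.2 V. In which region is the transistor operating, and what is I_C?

Assume active. Base-emitter loop: I_B = (V_BB − V_BE)/R_B = (12 − 0.7)/470 = 0.024 mA.
I_C = β·I_B = 100×0.024 = 2.4 mA.
V_CE = V_CC − I_C·R_C = 13 − 2.4×4.7 = 1.7 V > V_CE(sat), so the active-region assumption holds.

active; I_C ≈ 2.4 mA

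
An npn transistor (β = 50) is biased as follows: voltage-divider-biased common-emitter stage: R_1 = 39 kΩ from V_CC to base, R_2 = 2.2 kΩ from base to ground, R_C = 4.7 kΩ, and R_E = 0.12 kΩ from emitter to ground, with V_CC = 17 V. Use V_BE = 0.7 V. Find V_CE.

Thevenize the base divider: V_Th = V_CC·R_2/(R_1+R_2) = 17×2.2/41.2 = 0.908 V, R_Th = R_1‖R_2 = 2.08 kΩ.
Base-emitter loop: V_Th = I_B·R_Th + V_BE + (β+1)I_B·R_E, so I_B = (0.908 − 0.7) / (2.08 + 51×0.12) = 0.0253 mA.
I_C = β·I_B = 50×0.0253 = 1.27 mA, and I_E = (β+1)I_B = 1.29 mA.
V_CE = V_CC − I_C·R_C − I_E·R_E = 17 − 1.27×4.7 − 1.29×0.12 = 10.9 V.
V_CE = 10.9 V > 0.2 V confirms active-region operation.

V_CE ≈ 11 V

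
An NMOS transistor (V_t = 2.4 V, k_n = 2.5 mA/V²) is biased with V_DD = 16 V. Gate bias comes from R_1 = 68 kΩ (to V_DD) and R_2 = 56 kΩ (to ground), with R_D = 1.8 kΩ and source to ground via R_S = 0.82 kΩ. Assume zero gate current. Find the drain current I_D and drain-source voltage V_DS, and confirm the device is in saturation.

V_G = V_DD·R_2/(R_1+R_2) = 16×56/124 = 7.23 V.
Assume saturation: I_D = (k_n/2)(V_GS − V_t)² with V_GS = V_G − I_D·R_S = 7.23 − 0.82·I_D.
Substituting gives 0.84·I_D² − 10.9·I_D + 29.1 = 0, with roots I_D = 3.77 or 9.19 mA.
The root I_D = 9.19 mA gives V_GS = -0.312 V ≤ V_t, so take I_D = 3.77 mA.
Then V_GS = 4.14 V and V_DS = V_DD − I_D(R_D+R_S) = 16 − 3.77×2.62 = 6.13 V.
Saturation requires V_DS ≥ V_GS − V_t = 1.74 V; 6.13 ≥ 1.74 ✓.

I_D ≈ 3.8 mA, V_DS ≈ 6.1 V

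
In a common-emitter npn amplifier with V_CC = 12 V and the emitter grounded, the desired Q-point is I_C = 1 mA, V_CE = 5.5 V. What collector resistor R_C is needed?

R_C ≈ 6.5 kΩ

Collector loop: V_CC = I_C·R_C + V_CE.
R_C = (V_CC − V_CE)/I_C = (12 − 5.5)/1 = 6.5 kΩ.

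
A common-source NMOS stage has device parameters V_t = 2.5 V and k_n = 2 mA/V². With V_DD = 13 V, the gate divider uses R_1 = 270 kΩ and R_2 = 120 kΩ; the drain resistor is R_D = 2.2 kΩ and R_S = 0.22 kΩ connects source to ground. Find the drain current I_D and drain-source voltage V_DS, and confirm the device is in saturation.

I_D ≈ 1.4 mA, V_DS ≈ 9.6 V

V_G = V_DD·R_2/(R_1+R_2) = 13×120/390 = 4 V.
Assume saturation: I_D = (k_n/2)(V_GS − V_t)² with V_GS = V_G − I_D·R_S = 4 − 0.22·I_D.
Substituting gives 0.0484·I_D² − 1.66·I_D + 2.25 = 0, with roots I_D = 1.41 or 32.9 mA.
The root I_D = 32.9 mA gives V_GS = -3.23 V ≤ V_t, so take I_D = 1.41 mA.
Then V_GS = 3.69 V and V_DS = V_DD − I_D(R_D+R_S) = 13 − 1.41×2.42 = 9.58 V.
Saturation requires V_DS ≥ V_GS − V_t = 1.19 V; 9.58 ≥ 1.19 ✓.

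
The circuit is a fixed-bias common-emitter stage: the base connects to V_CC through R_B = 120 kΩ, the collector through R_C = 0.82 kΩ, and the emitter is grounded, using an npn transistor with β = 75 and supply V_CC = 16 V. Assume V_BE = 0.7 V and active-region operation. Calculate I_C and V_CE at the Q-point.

Base loop: V_CC = I_B·R_B + V_BE, so I_B = (16 − 0.7)/120 kΩ = 0.128 mA.
In the active region I_C = β·I_B = 75 × 0.128 = 9.56 mA.
Collector loop: V_CE = V_CC − I_C·R_C = 16 − 9.56×0.82 = 8.16 V.
Since V_CE = 8.16 V > V_CE(sat) ≈ 0.2 V, the transistor is in the active region as assumed.

I_C ≈ 9.6 mA, V_CE ≈ 8.2 V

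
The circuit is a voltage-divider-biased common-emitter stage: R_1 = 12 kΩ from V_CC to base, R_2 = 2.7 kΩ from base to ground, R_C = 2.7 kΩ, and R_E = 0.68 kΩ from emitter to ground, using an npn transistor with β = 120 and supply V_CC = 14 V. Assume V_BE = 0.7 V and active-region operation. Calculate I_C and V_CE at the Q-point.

I_C ≈ 2.7 mA, V_CE ≈ 5 V

Thevenize the base divider: V_Th = V_CC·R_2/(R_1+R_2) = 14×2.7/14.7 = 2.57 V, R_Th = R_1‖R_2 = 2.2 kΩ.
Base-emitter loop: V_Th = I_B·R_Th + V_BE + (β+1)I_B·R_E, so I_B = (2.57 − 0.7) / (2.2 + 121×0.68) = 0.0222 mA.
I_C = β·I_B = 120×0.0222 = 2.66 mA, and I_E = (β+1)I_B = 2.68 mA.
V_CE = V_CC − I_C·R_C − I_E·R_E = 14 − 2.66×2.7 − 2.68×0.68 = 5 V.
V_CE = 5 V > 0.2 V confirms active-region operation.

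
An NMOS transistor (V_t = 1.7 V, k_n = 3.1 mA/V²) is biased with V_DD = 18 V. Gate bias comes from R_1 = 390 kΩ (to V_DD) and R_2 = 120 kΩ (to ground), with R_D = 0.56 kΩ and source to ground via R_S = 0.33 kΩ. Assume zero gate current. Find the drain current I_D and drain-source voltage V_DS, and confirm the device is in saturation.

I_D ≈ 3.3 mA, V_DS ≈ 15 V

V_G = V_DD·R_2/(R_1+R_2) = 18×120/510 = 4.24 V.
Assume saturation: I_D = (k_n/2)(V_GS − V_t)² with V_GS = V_G − I_D·R_S = 4.24 − 0.33·I_D.
Substituting gives 0.169·I_D² − 3.59·I_D + 9.96 = 0, with roots I_D = 3.28 or 18 mA.
The root I_D = 18 mA gives V_GS = -1.71 V ≤ V_t, so take I_D = 3.28 mA.
Then V_GS = 3.15 V and V_DS = V_DD − I_D(R_D+R_S) = 18 − 3.28×0.89 = 15.1 V.
Saturation requires V_DS ≥ V_GS − V_t = 1.45 V; 15.1 ≥ 1.45 ✓.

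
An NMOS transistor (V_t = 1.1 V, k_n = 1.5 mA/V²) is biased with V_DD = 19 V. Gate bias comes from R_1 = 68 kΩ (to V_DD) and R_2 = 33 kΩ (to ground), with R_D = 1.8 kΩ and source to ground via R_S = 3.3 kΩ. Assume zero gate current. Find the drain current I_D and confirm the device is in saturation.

V_G = V_DD·R_2/(R_1+R_2) = 19×33/101 = 6.21 V.
Assume saturation: I_D = (k_n/2)(V_GS − V_t)² with V_GS = V_G − I_D·R_S = 6.21 − 3.3·I_D.
Substituting gives 8.17·I_D² − 26.3·I_D + 19.6 = 0, with roots I_D = 1.17 or 2.05 mA.
The root I_D = 2.05 mA gives V_GS = -0.553 V ≤ V_t, so take I_D = 1.17 mA.
Then V_GS = 2.35 V and V_DS = V_DD − I_D(R_D+R_S) = 19 − 1.17×5.1 = 13 V.
Saturation requires V_DS ≥ V_GS − V_t = 1.25 V; 13 ≥ 1.25 ✓.

I_D ≈ 1.2 mA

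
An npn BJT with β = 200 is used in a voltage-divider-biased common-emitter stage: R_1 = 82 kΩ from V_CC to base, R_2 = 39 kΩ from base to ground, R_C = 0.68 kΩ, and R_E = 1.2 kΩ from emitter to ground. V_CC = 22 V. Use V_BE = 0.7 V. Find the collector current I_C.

Thevenize the base divider: V_Th = V_CC·R_2/(R_1+R_2) = 22×39/121 = 7.09 V, R_Th = R_1‖R_2 = 26.4 kΩ.
Base-emitter loop: V_Th = I_B·R_Th + V_BE + (β+1)I_B·R_E, so I_B = (7.09 − 0.7) / (26.4 + 201×1.2) = 0.0239 mA.
I_C = β·I_B = 200×0.0239 = 4.78 mA, and I_E = (β+1)I_B = 4.8 mA.
V_CE = V_CC − I_C·R_C − I_E·R_E = 22 − 4.78×0.68 − 4.8×1.2 = 13 V.
V_CE = 13 V > 0.2 V confirms active-region operation.

I_C ≈ 4.8 mA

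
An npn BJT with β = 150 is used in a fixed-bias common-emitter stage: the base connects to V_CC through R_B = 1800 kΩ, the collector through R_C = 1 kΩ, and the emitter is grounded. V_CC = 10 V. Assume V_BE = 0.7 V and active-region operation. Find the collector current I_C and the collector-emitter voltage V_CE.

I_C ≈ 0.78 mA, V_CE ≈ 9.2 V

Base loop: V_CC = I_B·R_B + V_BE, so I_B = (10 − 0.7)/1800 kΩ = 0.00517 mA.
In the active region I_C = β·I_B = 150 × 0.00517 = 0.775 mA.
Collector loop: V_CE = V_CC − I_C·R_C = 10 − 0.775×1 = 9.22 V.
Since V_CE = 9.22 V > V_CE(sat) ≈ 0.2 V, the transistor is in the active region as assumed.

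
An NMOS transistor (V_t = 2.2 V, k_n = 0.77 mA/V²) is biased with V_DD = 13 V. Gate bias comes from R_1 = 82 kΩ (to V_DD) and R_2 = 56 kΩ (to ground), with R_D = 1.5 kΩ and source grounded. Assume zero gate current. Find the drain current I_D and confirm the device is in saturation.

V_G = V_DD·R_2/(R_1+R_2) = 13×56/138 = 5.28 V. With the source grounded, V_GS = V_G = 5.28 V.
Assume saturation: I_D = (k_n/2)(V_GS − V_t)² = (0.77/2)×(5.28 − 2.2)² = 0.385×3.08² = 3.64 mA.
V_DS = V_DD − I_D·R_D = 13 − 3.64×1.5 = 7.54 V.
Saturation requires V_DS ≥ V_GS − V_t = 3.08 V; 7.54 ≥ 3.08 ✓.

I_D ≈ 3.6 mA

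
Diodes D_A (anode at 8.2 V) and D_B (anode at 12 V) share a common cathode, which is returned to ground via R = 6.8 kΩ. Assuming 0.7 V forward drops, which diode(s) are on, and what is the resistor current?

Only D_B conducts; I_R ≈ 1.7 mA

Assume both conduct. Then node N would need to be at both 8.2−0.7 = 7.5 V and 12−0.7 = 11.3 V, which is impossible.
Assume only D_B conducts: V_N = 12 − 0.7 = 11.3 V, so I_R = 11.3/6.8 = 1.66 mA.
Check D_A: its anode-to-cathode voltage is 8.2 − 11.3 = -3.1 V < 0.7 V, so it is off. The assumption is consistent.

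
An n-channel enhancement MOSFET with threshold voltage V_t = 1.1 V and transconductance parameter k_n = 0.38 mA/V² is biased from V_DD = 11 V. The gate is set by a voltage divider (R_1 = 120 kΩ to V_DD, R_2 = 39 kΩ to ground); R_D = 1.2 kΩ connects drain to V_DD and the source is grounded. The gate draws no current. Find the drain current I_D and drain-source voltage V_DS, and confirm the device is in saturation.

I_D ≈ 0.49 mA, V_DS ≈ 10 V

V_G = V_DD·R_2/(R_1+R_2) = 11×39/159 = 2.7 V. With the source grounded, V_GS = V_G = 2.7 V.
Assume saturation: I_D = (k_n/2)(V_GS − V_t)² = (0.38/2)×(2.7 − 1.1)² = 0.19×1.6² = 0.485 mA.
V_DS = V_DD − I_D·R_D = 11 − 0.485×1.2 = 10.4 V.
Saturation requires V_DS ≥ V_GS − V_t = 1.6 V; 10.4 ≥ 1.6 ✓.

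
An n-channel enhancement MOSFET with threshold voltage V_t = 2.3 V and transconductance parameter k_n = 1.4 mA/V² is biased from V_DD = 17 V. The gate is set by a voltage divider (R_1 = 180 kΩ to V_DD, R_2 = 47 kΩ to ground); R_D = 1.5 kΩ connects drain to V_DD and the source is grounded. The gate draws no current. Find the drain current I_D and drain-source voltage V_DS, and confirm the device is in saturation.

I_D ≈ 1 mA, V_DS ≈ 15 V

V_G = V_DD·R_2/(R_1+R_2) = 17×47/227 = 3.52 V. With the source grounded, V_GS = V_G = 3.52 V.
Assume saturation: I_D = (k_n/2)(V_GS − V_t)² = (1.4/2)×(3.52 − 2.3)² = 0.7×1.22² = 1.04 mA.
V_DS = V_DD − I_D·R_D = 17 − 1.04×1.5 = 15.4 V.
Saturation requires V_DS ≥ V_GS − V_t = 1.22 V; 15.4 ≥ 1.22 ✓.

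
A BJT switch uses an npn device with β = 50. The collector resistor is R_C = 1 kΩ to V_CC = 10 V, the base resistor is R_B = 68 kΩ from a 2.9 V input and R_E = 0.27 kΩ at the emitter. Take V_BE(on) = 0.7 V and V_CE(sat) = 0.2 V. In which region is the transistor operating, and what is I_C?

active; I_C ≈ 1.3 mA

Assume active. Base-emitter loop: I_B = (V_BB − V_BE)/(R_B + (β+1)R_E) = (2.9 − 0.7)/(68 + 51×0.27) = 0.0269 mA.
I_C = β·I_B = 50×0.0269 = 1.35 mA.
V_CE = V_CC − I_C·R_C − I_E·R_E = 10 − 1.35×1 − 1.37×0.27 = 8.28 V > V_CE(sat), so the active-region assumption holds.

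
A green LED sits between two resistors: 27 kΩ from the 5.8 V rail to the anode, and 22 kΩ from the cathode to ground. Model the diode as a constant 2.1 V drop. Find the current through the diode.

I ≈ 0.076 mA

The two resistors are in series with the diode, so KVL gives 5.8 = I·27 + 2.1 + I·22.
I = (5.8 − 2.1) / (27 + 22) kΩ = 3.7 / 49 = 0.0755 mA.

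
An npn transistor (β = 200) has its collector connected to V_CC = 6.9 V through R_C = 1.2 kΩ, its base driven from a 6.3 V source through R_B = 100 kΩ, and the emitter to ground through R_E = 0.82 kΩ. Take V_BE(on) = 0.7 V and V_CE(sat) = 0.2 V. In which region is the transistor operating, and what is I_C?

saturation; I_C ≈ 3.3 mA

Assume active: I_B = (6.3 − 0.7)/(100 + 201×0.82) = 0.0211 mA, I_C = β·I_B = 4.23 mA.
Then V_CE = 6.9 − 4.23×1.2 − 4.25×0.82 = -1.66 V < 0.2 V — the active assumption fails.
Re-solve with V_CE = 0.2 V. KCL at the emitter: V_E/R_E = (V_BB−0.7−V_E)/R_B + (V_CC−0.2−V_E)/R_C, giving V_E = 2.73 V.
I_C = (V_CC − 0.2 − V_E)/R_C = (6.7 − 2.73)/1.2 = 3.31 mA.
Check: I_B = (5.6 − 2.73)/100 = 0.0287 mA, and β·I_B = 5.73 mA > I_C, confirming saturation.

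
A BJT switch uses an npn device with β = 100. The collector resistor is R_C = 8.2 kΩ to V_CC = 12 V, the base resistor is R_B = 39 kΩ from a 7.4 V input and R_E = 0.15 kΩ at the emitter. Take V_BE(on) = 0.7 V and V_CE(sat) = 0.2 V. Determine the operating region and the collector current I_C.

saturation; I_C ≈ 1.4 mA

Assume active: I_B = (7.4 − 0.7)/(39 + 101×0.15) = 0.124 mA, I_C = β·I_B = 12.4 mA.
Then V_CE = 12 − 12.4×8.2 − 12.5×0.15 = -91.3 V < 0.2 V — the active assumption fails.
Re-solve with V_CE = 0.2 V. KCL at the emitter: V_E/R_E = (V_BB−0.7−V_E)/R_B + (V_CC−0.2−V_E)/R_C, giving V_E = 0.236 V.
I_C = (V_CC − 0.2 − V_E)/R_C = (11.8 − 0.236)/8.2 = 1.41 mA.
Check: I_B = (6.7 − 0.236)/39 = 0.166 mA, and β·I_B = 16.6 mA > I_C, confirming saturation.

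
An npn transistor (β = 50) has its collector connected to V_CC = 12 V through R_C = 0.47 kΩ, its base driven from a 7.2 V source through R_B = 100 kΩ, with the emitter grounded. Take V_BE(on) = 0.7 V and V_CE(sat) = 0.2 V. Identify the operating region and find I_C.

active; I_C ≈ 3.2 mA

Assume active. Base-emitter loop: I_B = (V_BB − V_BE)/R_B = (7.2 − 0.7)/100 = 0.065 mA.
I_C = β·I_B = 50×0.065 = 3.25 mA.
V_CE = V_CC − I_C·R_C = 12 − 3.25×0.47 = 10.5 V > V_CE(sat), so the active-region assumption holds.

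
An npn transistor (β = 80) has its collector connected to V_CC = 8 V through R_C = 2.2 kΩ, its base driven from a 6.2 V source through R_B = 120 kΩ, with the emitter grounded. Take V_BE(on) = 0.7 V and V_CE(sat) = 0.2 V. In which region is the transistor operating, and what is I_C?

saturation; I_C ≈ 3.5 mA

Assume active: I_B = (6.2 − 0.7)/120 = 0.0458 mA, giving I_C = β·I_B = 3.67 mA.
But then V_CE = 8 − 3.67×2.2 = -0.0667 V < V_CE(sat) = 0.2 V — impossible in the active region.
So the transistor is saturated. With V_CE = 0.2 V, I_C = (V_CC − 0.2)/R_C = 7.8/2.2 = 3.55 mA.
Check: β·I_B = 3.67 mA > I_C = 3.55 mA, confirming saturation.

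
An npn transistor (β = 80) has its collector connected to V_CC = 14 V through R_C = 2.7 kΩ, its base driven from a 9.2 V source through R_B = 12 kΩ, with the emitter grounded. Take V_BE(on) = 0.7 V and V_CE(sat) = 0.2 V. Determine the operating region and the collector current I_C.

Assume active: I_B = (9.2 − 0.7)/12 = 0.708 mA, giving I_C = β·I_B = 56.7 mA.
But then V_CE = 14 − 56.7×2.7 = -139 V < V_CE(sat) = 0.2 V — impossible in the active region.
So the transistor is saturated. With V_CE = 0.2 V, I_C = (V_CC − 0.2)/R_C = 13.8/2.7 = 5.11 mA.
Check: β·I_B = 56.7 mA > I_C = 5.11 mA, confirming saturation.

saturation; I_C ≈ 5.1 mA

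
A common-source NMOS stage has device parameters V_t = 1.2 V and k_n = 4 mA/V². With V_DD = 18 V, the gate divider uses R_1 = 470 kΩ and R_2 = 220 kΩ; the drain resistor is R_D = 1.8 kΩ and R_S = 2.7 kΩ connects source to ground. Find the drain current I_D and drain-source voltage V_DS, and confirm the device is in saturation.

I_D ≈ 1.4 mA, V_DS ≈ 12 V

V_G = V_DD·R_2/(R_1+R_2) = 18×220/690 = 5.74 V.
Assume saturation: I_D = (k_n/2)(V_GS − V_t)² with V_GS = V_G − I_D·R_S = 5.74 − 2.7·I_D.
Substituting gives 14.6·I_D² − 50·I_D + 41.2 = 0, with roots I_D = 1.37 or 2.06 mA.
The root I_D = 2.06 mA gives V_GS = 0.186 V ≤ V_t, so take I_D = 1.37 mA.
Then V_GS = 2.03 V and V_DS = V_DD − I_D(R_D+R_S) = 18 − 1.37×4.5 = 11.8 V.
Saturation requires V_DS ≥ V_GS − V_t = 0.829 V; 11.8 ≥ 0.829 ✓.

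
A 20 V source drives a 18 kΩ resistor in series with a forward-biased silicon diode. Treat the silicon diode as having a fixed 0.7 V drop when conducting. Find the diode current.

I ≈ 1.1 mA

KVL around the loop: 20 = V_D + I·R = 0.7 + I × 18 kΩ.
So I = (20 − 0.7) / 18 kΩ = 19.3 / 18 = 1.07 mA.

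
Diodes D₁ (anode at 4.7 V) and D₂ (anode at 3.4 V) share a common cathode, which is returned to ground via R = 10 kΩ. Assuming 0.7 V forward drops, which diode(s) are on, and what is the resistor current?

Only D₁ conducts; I_R ≈ 0.4 mA

Assume both conduct. Then node N would need to be at both 4.7−0.7 = 4 V and 3.4−0.7 = 2.7 V, which is impossible.
Assume only D₁ conducts: V_N = 4.7 − 0.7 = 4 V, so I_R = 4/10 = 0.4 mA.
Check D₂: its anode-to-cathode voltage is 3.4 − 4 = -0.6 V < 0.7 V, so it is off. The assumption is consistent.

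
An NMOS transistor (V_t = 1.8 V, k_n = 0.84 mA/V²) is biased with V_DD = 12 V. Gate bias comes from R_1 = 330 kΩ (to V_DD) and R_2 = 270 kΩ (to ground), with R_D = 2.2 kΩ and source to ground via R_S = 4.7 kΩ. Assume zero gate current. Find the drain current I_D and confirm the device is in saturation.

V_G = V_DD·R_2/(R_1+R_2) = 12×270/600 = 5.4 V.
Assume saturation: I_D = (k_n/2)(V_GS − V_t)² with V_GS = V_G − I_D·R_S = 5.4 − 4.7·I_D.
Substituting gives 9.28·I_D² − 15.2·I_D + 5.44 = 0, with roots I_D = 0.528 or 1.11 mA.
The root I_D = 1.11 mA gives V_GS = 0.173 V ≤ V_t, so take I_D = 0.528 mA.
Then V_GS = 2.92 V and V_DS = V_DD − I_D(R_D+R_S) = 12 − 0.528×6.9 = 8.36 V.
Saturation requires V_DS ≥ V_GS − V_t = 1.12 V; 8.36 ≥ 1.12 ✓.

I_D ≈ 0.53 mA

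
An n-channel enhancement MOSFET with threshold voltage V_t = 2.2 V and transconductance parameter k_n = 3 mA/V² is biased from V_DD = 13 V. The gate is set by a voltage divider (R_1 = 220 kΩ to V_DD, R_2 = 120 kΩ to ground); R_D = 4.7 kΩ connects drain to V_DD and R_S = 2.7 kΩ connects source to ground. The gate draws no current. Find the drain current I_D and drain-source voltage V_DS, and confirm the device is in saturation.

I_D ≈ 0.64 mA, V_DS ≈ 8.2 V

V_G = V_DD·R_2/(R_1+R_2) = 13×120/340 = 4.59 V.
Assume saturation: I_D = (k_n/2)(V_GS − V_t)² with V_GS = V_G − I_D·R_S = 4.59 − 2.7·I_D.
Substituting gives 10.9·I_D² − 20.3·I_D + 8.56 = 0, with roots I_D = 0.642 or 1.22 mA.
The root I_D = 1.22 mA gives V_GS = 1.3 V ≤ V_t, so take I_D = 0.642 mA.
Then V_GS = 2.85 V and V_DS = V_DD − I_D(R_D+R_S) = 13 − 0.642×7.4 = 8.25 V.
Saturation requires V_DS ≥ V_GS − V_t = 0.654 V; 8.25 ≥ 0.654 ✓.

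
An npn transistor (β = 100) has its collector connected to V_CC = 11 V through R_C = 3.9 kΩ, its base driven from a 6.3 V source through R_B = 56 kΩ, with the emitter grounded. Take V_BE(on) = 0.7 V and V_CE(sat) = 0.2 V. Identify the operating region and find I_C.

saturation; I_C ≈ 2.8 mA

Assume active: I_B = (6.3 − 0.7)/56 = 0.1 mA, giving I_C = β·I_B = 10 mA.
But then V_CE = 11 − 10×3.9 = -28 V < V_CE(sat) = 0.2 V — impossible in the active region.
So the transistor is saturated. With V_CE = 0.2 V, I_C = (V_CC − 0.2)/R_C = 10.8/3.9 = 2.77 mA.
Check: β·I_B = 10 mA > I_C = 2.77 mA, confirming saturation.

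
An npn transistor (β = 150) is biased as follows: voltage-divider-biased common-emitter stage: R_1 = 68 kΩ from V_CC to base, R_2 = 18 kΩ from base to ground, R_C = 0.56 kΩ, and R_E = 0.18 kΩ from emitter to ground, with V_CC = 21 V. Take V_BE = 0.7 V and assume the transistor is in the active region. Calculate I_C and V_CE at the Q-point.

Thevenize the base divider: V_Th = V_CC·R_2/(R_1+R_2) = 21×18/86 = 4.4 V, R_Th = R_1‖R_2 = 14.2 kΩ.
Base-emitter loop: V_Th = I_B·R_Th + V_BE + (β+1)I_B·R_E, so I_B = (4.4 − 0.7) / (14.2 + 151×0.18) = 0.0892 mA.
I_C = β·I_B = 150×0.0892 = 13.4 mA, and I_E = (β+1)I_B = 13.5 mA.
V_CE = V_CC − I_C·R_C − I_E·R_E = 21 − 13.4×0.56 − 13.5×0.18 = 11.1 V.
V_CE = 11.1 V > 0.2 V confirms active-region operation.

I_C ≈ 13 mA, V_CE ≈ 11 V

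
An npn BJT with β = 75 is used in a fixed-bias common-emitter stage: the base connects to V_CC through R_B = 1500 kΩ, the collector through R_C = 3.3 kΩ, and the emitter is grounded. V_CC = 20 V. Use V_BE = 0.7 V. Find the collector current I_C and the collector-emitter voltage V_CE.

Base loop: V_CC = I_B·R_B + V_BE, so I_B = (20 − 0.7)/1500 kΩ = 0.0129 mA.
In the active region I_C = β·I_B = 75 × 0.0129 = 0.965 mA.
Collector loop: V_CE = V_CC − I_C·R_C = 20 − 0.965×3.3 = 16.8 V.
Since V_CE = 16.8 V > V_CE(sat) ≈ 0.2 V, the transistor is in the active region as assumed.

I_C ≈ 0.96 mA, V_CE ≈ 17 V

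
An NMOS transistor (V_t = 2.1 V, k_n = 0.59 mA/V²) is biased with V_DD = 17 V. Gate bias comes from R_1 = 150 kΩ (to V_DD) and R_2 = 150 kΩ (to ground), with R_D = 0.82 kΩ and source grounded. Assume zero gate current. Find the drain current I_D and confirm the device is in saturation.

V_G = V_DD·R_2/(R_1+R_2) = 17×150/300 = 8.5 V. With the source grounded, V_GS = V_G = 8.5 V.
Assume saturation: I_D = (k_n/2)(V_GS − V_t)² = (0.59/2)×(8.5 − 2.1)² = 0.295×6.4² = 12.1 mA.
V_DS = V_DD − I_D·R_D = 17 − 12.1×0.82 = 7.09 V.
Saturation requires V_DS ≥ V_GS − V_t = 6.4 V; 7.09 ≥ 6.4 ✓.

I_D ≈ 12 mA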